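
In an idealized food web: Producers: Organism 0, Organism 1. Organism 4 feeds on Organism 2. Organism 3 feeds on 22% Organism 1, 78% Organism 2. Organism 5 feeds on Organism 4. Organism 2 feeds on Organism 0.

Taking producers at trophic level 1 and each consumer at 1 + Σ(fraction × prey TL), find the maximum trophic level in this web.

4

Organism 2: 1 + 1 = 2
Organism 3: 1 + (0.22×1 + 0.78×2) = 2.78
Organism 4: 1 + 2 = 3
Organism 5: 1 + 3 = 4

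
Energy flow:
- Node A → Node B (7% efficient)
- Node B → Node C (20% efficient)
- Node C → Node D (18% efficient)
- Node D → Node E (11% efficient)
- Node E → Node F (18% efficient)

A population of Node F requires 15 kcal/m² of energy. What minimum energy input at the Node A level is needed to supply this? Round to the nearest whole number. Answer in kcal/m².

Cumulative transfer efficiency: 0.07 × 0.2 × 0.18 × 0.11 × 0.18 = 0.000049896
Node A energy = 15 / 0.000049896 = 300625 kcal/m²

300625 kcal/m²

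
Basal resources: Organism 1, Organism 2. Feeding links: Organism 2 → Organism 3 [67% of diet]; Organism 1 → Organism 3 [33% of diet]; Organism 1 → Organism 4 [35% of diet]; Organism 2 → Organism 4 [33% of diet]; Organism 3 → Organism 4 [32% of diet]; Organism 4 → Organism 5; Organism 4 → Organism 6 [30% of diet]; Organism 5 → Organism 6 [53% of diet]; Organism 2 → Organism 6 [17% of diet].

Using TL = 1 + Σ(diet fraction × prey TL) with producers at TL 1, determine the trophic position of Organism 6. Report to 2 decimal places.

Organism 3: 1 + (0.67×1 + 0.33×1) = 2
Organism 4: 1 + (0.35×1 + 0.33×1 + 0.32×2) = 2.32
Organism 5: 1 + 2.32 = 3.32
Organism 6: 1 + (0.3×2.32 + 0.53×3.32 + 0.17×1) = 3.6256

3.63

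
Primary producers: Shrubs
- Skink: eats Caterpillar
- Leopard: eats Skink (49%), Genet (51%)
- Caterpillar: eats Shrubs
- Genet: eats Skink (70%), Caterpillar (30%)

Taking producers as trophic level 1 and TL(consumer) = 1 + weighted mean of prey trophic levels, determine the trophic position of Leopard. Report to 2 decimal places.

4.36

Caterpillar: 1 + 1 = 2
Skink: 1 + 2 = 3
Genet: 1 + (0.7×3 + 0.3×2) = 3.7
Leopard: 1 + (0.49×3 + 0.51×3.7) = 4.357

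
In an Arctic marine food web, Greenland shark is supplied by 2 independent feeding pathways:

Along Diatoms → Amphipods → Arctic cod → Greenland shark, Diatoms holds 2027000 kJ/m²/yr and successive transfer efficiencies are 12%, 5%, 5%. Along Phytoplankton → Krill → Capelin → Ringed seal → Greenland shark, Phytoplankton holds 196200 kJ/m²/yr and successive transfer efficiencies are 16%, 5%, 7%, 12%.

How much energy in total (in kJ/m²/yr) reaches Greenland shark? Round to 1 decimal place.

Via Diatoms: 2027000 × 0.12 × 0.05 × 0.05 = 608.1 kJ/m²/yr
Via Phytoplankton: 196200 × 0.16 × 0.05 × 0.07 × 0.12 = 13.18464 kJ/m²/yr
Total at Greenland shark: 608.1 + 13.18464 = 621.28464 kJ/m²/yr

621.3 kJ/m²/yr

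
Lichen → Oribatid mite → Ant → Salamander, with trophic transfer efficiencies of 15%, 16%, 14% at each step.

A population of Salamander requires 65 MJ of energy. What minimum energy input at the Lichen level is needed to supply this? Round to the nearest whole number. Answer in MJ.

Cumulative transfer efficiency: 0.15 × 0.16 × 0.14 = 0.00336
Lichen energy = 65 / 0.00336 = 19345 MJ

19345 MJ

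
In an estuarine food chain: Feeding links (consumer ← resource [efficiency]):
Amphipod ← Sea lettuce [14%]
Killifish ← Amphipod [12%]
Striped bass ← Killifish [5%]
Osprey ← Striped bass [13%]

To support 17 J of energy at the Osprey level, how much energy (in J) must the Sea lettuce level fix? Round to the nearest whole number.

155678 J

Cumulative transfer efficiency: 0.14 × 0.12 × 0.05 × 0.13 = 0.0001092
Sea lettuce energy = 17 / 0.0001092 = 155678 J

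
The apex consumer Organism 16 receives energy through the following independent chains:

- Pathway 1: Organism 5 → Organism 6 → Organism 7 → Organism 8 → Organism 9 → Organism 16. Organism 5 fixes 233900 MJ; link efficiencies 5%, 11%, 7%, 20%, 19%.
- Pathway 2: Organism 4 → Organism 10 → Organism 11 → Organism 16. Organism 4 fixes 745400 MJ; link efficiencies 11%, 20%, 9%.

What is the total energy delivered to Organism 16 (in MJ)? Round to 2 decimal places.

Pathway 1: 233900 × 0.05 × 0.11 × 0.07 × 0.2 × 0.19 = 3.421957 MJ
Pathway 2: 745400 × 0.11 × 0.2 × 0.09 = 1475.892 MJ
Total at Organism 16: 3.421957 + 1475.892 = 1479.313957 MJ

1479.31 MJ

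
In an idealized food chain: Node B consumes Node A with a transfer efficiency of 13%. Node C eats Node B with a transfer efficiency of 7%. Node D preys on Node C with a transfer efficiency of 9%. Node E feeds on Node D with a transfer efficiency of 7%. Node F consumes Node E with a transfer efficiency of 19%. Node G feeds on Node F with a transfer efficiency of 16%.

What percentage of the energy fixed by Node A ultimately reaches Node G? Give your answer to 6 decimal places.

0.000174%

Product of link efficiencies: 0.13 × 0.07 × 0.09 × 0.07 × 0.19 × 0.16 = 0.000001742832
As a percentage: 0.000001742832 × 100 = 0.000174%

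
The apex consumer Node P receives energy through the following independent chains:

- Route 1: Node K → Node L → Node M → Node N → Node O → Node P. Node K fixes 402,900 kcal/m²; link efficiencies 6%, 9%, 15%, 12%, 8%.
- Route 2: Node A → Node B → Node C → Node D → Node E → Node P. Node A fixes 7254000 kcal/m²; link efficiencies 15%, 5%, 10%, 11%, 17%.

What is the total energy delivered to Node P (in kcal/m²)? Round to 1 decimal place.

Route 1: 402900 × 0.06 × 0.09 × 0.15 × 0.12 × 0.08 = 3.1329504 kcal/m²
Route 2: 7254000 × 0.15 × 0.05 × 0.1 × 0.11 × 0.17 = 101.73735 kcal/m²
Total at Node P: 3.1329504 + 101.73735 = 104.8703004 kcal/m²

104.9 kcal/m²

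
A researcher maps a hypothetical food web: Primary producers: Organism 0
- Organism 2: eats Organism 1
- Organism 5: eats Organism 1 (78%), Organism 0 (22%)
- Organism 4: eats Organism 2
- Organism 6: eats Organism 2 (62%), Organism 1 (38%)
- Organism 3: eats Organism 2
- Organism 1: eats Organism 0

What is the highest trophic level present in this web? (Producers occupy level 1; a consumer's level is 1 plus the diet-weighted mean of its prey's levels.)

4

Organism 1: 1 + 1 = 2
Organism 2: 1 + 2 = 3
Organism 3: 1 + 3 = 4
Organism 4: 1 + 3 = 4
Organism 5: 1 + (0.78×2 + 0.22×1) = 2.78
Organism 6: 1 + (0.62×3 + 0.38×2) = 3.62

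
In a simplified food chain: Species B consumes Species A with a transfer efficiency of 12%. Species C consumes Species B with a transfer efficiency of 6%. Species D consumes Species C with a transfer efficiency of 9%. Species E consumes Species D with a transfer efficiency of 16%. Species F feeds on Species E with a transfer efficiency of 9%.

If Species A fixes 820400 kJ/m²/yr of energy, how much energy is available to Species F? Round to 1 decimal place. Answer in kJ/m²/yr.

Species B: 820400 × 0.12 = 98448 kJ/m²/yr
Species C: 98448 × 0.06 = 5906.88 kJ/m²/yr
Species D: 5906.88 × 0.09 = 531.6192 kJ/m²/yr
Species E: 531.6192 × 0.16 = 85.059072 kJ/m²/yr
Species F: 85.059072 × 0.09 = 7.65531648 kJ/m²/yr

7.7 kJ/m²/yr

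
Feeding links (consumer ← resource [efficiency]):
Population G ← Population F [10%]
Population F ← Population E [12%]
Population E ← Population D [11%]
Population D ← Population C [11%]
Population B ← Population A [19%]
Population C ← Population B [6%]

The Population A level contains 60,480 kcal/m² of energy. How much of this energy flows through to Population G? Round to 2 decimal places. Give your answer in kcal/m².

0.10 kcal/m²

Population B: 60480 × 0.19 = 11491.2 kcal/m²
Population C: 11491.2 × 0.06 = 689.472 kcal/m²
Population D: 689.472 × 0.11 = 75.84192 kcal/m²
Population E: 75.84192 × 0.11 = 8.3426112 kcal/m²
Population F: 8.3426112 × 0.12 = 1.001113344 kcal/m²
Population G: 1.001113344 × 0.1 = 0.1001113344 kcal/m²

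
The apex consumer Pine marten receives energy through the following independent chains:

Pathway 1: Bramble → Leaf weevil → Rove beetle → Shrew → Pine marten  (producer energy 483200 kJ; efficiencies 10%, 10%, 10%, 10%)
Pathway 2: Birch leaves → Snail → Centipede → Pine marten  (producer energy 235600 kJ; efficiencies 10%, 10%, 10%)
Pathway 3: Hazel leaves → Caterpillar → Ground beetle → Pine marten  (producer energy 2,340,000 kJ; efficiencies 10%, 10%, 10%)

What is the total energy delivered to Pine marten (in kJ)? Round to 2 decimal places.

2623.92 kJ

Pathway 1: 483200 × 0.1 × 0.1 × 0.1 × 0.1 = 48.32 kJ
Pathway 2: 235600 × 0.1 × 0.1 × 0.1 = 235.6 kJ
Pathway 3: 2340000 × 0.1 × 0.1 × 0.1 = 2340 kJ
Total at Pine marten: 48.32 + 235.6 + 2340 = 2623.92 kJ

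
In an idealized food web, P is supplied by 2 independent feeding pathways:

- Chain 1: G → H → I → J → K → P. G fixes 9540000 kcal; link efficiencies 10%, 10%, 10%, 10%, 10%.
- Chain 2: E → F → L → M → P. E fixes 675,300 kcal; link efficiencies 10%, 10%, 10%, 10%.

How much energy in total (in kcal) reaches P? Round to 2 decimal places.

162.93 kcal

Chain 1: 9540000 × 0.1 × 0.1 × 0.1 × 0.1 × 0.1 = 95.4 kcal
Chain 2: 675300 × 0.1 × 0.1 × 0.1 × 0.1 = 67.53 kcal
Total at P: 95.4 + 67.53 = 162.93 kcal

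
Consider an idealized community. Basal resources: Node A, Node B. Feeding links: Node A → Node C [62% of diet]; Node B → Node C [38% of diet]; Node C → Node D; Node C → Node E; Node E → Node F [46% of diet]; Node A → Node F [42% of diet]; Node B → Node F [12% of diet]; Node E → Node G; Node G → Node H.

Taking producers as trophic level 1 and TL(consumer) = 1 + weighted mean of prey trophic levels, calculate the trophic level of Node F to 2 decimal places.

2.92

Node C: 1 + (0.62×1 + 0.38×1) = 2
Node D: 1 + 2 = 3
Node E: 1 + 2 = 3
Node F: 1 + (0.46×3 + 0.42×1 + 0.12×1) = 2.92
Node G: 1 + 3 = 4
Node H: 1 + 4 = 5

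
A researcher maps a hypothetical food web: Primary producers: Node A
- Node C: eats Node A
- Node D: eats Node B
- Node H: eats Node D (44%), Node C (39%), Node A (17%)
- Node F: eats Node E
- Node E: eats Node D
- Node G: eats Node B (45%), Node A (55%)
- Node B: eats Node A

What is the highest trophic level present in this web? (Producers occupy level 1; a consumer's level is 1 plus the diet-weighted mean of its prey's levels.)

5

Node B: 1 + 1 = 2
Node C: 1 + 1 = 2
Node D: 1 + 2 = 3
Node E: 1 + 3 = 4
Node F: 1 + 4 = 5
Node G: 1 + (0.45×2 + 0.55×1) = 2.45
Node H: 1 + (0.44×3 + 0.39×2 + 0.17×1) = 3.27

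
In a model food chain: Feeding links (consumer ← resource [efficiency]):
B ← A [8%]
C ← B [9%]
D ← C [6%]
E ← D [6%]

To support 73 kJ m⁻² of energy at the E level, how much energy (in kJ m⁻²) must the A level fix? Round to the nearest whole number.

Cumulative transfer efficiency: 0.08 × 0.09 × 0.06 × 0.06 = 0.00002592
A energy = 73 / 0.00002592 = 2816358 kJ m⁻²

2816358 kJ m⁻²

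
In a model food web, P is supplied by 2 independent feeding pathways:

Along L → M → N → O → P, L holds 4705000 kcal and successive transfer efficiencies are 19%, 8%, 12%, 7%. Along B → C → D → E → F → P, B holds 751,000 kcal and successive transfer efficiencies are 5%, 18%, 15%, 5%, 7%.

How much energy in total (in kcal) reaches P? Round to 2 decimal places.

Via L: 4705000 × 0.19 × 0.08 × 0.12 × 0.07 = 600.7344 kcal
Via B: 751000 × 0.05 × 0.18 × 0.15 × 0.05 × 0.07 = 3.548475 kcal
Total at P: 600.7344 + 3.548475 = 604.282875 kcal

604.28 kcal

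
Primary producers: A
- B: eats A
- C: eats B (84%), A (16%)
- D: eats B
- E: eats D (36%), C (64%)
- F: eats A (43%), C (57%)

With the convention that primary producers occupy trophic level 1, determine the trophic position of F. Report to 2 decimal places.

B: 1 + 1 = 2
C: 1 + (0.84×2 + 0.16×1) = 2.84
D: 1 + 2 = 3
E: 1 + (0.36×3 + 0.64×2.84) = 3.8976
F: 1 + (0.43×1 + 0.57×2.84) = 3.0488

3.05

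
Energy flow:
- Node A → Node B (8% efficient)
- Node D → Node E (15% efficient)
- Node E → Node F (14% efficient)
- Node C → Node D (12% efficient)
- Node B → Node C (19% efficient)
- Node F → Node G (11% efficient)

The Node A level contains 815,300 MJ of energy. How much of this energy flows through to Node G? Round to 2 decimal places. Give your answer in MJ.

Node B: 815300 × 0.08 = 65224 MJ
Node C: 65224 × 0.19 = 12392.56 MJ
Node D: 12392.56 × 0.12 = 1487.1072 MJ
Node E: 1487.1072 × 0.15 = 223.06608 MJ
Node F: 223.06608 × 0.14 = 31.2292512 MJ
Node G: 31.2292512 × 0.11 = 3.435217632 MJ

3.44 MJ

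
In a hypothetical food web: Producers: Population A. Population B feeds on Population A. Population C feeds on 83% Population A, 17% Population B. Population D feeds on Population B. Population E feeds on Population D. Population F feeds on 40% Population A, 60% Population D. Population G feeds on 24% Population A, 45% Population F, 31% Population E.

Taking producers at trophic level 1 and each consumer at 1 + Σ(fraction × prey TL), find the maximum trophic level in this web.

Population B: 1 + 1 = 2
Population C: 1 + (0.83×1 + 0.17×2) = 2.17
Population D: 1 + 2 = 3
Population E: 1 + 3 = 4
Population F: 1 + (0.4×1 + 0.6×3) = 3.2
Population G: 1 + (0.24×1 + 0.45×3.2 + 0.31×4) = 3.92

4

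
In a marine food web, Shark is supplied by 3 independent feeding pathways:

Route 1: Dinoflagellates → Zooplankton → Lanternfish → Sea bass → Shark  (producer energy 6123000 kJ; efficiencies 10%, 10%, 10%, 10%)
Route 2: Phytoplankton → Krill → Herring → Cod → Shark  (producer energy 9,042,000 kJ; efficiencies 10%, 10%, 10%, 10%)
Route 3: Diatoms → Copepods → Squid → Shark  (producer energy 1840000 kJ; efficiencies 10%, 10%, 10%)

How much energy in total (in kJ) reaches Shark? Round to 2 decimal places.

3356.50 kJ

Route 1: 6123000 × 0.1 × 0.1 × 0.1 × 0.1 = 612.3 kJ
Route 2: 9042000 × 0.1 × 0.1 × 0.1 × 0.1 = 904.2 kJ
Route 3: 1840000 × 0.1 × 0.1 × 0.1 = 1840 kJ
Total at Shark: 612.3 + 904.2 + 1840 = 3356.5 kJ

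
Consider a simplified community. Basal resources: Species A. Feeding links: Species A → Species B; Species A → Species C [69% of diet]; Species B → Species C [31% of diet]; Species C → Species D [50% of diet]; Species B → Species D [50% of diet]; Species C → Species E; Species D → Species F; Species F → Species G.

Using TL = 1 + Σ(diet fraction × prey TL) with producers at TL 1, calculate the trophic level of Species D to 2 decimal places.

3.16

Species B: 1 + 1 = 2
Species C: 1 + (0.69×1 + 0.31×2) = 2.31
Species D: 1 + (0.5×2.31 + 0.5×2) = 3.155
Species E: 1 + 2.31 = 3.31
Species F: 1 + 3.155 = 4.155
Species G: 1 + 4.155 = 5.155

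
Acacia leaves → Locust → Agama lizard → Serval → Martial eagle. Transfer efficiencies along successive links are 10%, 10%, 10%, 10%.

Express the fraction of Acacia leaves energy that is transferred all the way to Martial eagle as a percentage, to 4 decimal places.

0.0100%

Product of link efficiencies: 0.1 × 0.1 × 0.1 × 0.1 = 0.0001
As a percentage: 0.0001 × 100 = 0.0100%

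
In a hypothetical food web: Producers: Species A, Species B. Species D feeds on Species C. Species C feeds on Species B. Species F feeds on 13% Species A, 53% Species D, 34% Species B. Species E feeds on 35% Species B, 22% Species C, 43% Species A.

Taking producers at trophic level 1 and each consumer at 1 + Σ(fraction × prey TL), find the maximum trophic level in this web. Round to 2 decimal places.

3.06

Species C: 1 + 1 = 2
Species D: 1 + 2 = 3
Species E: 1 + (0.35×1 + 0.22×2 + 0.43×1) = 2.22
Species F: 1 + (0.13×1 + 0.53×3 + 0.34×1) = 3.06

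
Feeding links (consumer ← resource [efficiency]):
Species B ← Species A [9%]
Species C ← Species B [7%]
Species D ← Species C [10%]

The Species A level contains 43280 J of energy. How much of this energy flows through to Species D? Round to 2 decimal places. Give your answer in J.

Species B: 43280 × 0.09 = 3895.2 J
Species C: 3895.2 × 0.07 = 272.664 J
Species D: 272.664 × 0.1 = 27.2664 J

27.27 J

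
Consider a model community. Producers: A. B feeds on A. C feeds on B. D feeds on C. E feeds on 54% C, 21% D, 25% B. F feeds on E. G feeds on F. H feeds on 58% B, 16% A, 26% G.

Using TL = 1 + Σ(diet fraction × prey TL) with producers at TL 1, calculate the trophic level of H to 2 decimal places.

B: 1 + 1 = 2
C: 1 + 2 = 3
D: 1 + 3 = 4
E: 1 + (0.54×3 + 0.21×4 + 0.25×2) = 3.96
F: 1 + 3.96 = 4.96
G: 1 + 4.96 = 5.96
H: 1 + (0.58×2 + 0.16×1 + 0.26×5.96) = 3.8696

3.87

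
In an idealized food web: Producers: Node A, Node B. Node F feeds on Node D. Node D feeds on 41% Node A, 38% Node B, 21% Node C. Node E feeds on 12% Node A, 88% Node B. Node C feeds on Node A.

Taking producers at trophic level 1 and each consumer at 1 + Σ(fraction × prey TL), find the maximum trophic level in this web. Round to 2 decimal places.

Node C: 1 + 1 = 2
Node D: 1 + (0.41×1 + 0.38×1 + 0.21×2) = 2.21
Node E: 1 + (0.12×1 + 0.88×1) = 2
Node F: 1 + 2.21 = 3.21

3.21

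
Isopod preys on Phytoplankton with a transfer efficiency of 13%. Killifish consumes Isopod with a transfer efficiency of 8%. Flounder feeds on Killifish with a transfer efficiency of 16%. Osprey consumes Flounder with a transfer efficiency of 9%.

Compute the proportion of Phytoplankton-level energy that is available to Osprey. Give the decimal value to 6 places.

0.000150

Product of link efficiencies: 0.13 × 0.08 × 0.16 × 0.09 = 0.00014976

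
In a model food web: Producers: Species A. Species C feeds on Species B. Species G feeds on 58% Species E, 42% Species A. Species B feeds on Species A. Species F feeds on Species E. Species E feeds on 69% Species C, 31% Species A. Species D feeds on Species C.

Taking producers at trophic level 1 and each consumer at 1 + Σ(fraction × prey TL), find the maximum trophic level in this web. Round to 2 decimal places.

Species B: 1 + 1 = 2
Species C: 1 + 2 = 3
Species D: 1 + 3 = 4
Species E: 1 + (0.69×3 + 0.31×1) = 3.38
Species F: 1 + 3.38 = 4.38
Species G: 1 + (0.58×3.38 + 0.42×1) = 3.3804

4.38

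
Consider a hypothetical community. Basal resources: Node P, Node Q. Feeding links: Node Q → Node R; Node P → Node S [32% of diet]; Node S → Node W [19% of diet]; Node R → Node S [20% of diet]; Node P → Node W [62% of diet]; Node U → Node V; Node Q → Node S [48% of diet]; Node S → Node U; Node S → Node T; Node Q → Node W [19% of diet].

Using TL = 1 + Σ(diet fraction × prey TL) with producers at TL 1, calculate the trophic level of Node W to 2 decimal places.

Node R: 1 + 1 = 2
Node S: 1 + (0.48×1 + 0.2×2 + 0.32×1) = 2.2
Node T: 1 + 2.2 = 3.2
Node U: 1 + 2.2 = 3.2
Node V: 1 + 3.2 = 4.2
Node W: 1 + (0.19×2.2 + 0.19×1 + 0.62×1) = 2.228

2.23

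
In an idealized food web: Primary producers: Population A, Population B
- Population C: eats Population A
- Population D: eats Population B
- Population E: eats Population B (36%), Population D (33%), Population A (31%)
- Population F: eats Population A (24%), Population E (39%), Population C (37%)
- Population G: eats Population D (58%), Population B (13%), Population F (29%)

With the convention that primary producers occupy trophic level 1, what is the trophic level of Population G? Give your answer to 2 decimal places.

Population C: 1 + 1 = 2
Population D: 1 + 1 = 2
Population E: 1 + (0.36×1 + 0.33×2 + 0.31×1) = 2.33
Population F: 1 + (0.24×1 + 0.39×2.33 + 0.37×2) = 2.8887
Population G: 1 + (0.58×2 + 0.13×1 + 0.29×2.8887) = 3.127723

3.13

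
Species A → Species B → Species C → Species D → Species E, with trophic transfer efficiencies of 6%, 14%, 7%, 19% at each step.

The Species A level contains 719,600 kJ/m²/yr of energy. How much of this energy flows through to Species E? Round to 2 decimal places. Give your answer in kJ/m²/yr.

Species B: 719600 × 0.06 = 43176 kJ/m²/yr
Species C: 43176 × 0.14 = 6044.64 kJ/m²/yr
Species D: 6044.64 × 0.07 = 423.1248 kJ/m²/yr
Species E: 423.1248 × 0.19 = 80.393712 kJ/m²/yr

80.39 kJ/m²/yr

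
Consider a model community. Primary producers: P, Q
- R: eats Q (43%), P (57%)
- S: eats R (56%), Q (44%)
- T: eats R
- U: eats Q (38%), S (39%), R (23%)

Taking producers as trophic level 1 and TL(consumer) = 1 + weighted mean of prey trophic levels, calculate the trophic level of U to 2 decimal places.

R: 1 + (0.43×1 + 0.57×1) = 2
S: 1 + (0.56×2 + 0.44×1) = 2.56
T: 1 + 2 = 3
U: 1 + (0.38×1 + 0.39×2.56 + 0.23×2) = 2.8384

2.84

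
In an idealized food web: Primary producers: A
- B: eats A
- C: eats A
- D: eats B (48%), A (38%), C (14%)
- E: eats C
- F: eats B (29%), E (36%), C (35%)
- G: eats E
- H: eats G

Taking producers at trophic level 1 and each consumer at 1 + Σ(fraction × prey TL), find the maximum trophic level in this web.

5

B: 1 + 1 = 2
C: 1 + 1 = 2
D: 1 + (0.48×2 + 0.38×1 + 0.14×2) = 2.62
E: 1 + 2 = 3
F: 1 + (0.29×2 + 0.36×3 + 0.35×2) = 3.36
G: 1 + 3 = 4
H: 1 + 4 = 5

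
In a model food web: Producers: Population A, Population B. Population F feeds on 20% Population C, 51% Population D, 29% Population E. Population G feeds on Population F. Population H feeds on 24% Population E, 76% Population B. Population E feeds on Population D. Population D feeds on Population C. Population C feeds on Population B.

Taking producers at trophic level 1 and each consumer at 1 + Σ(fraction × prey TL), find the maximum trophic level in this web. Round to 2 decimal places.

5.09

Population C: 1 + 1 = 2
Population D: 1 + 2 = 3
Population E: 1 + 3 = 4
Population F: 1 + (0.2×2 + 0.51×3 + 0.29×4) = 4.09
Population G: 1 + 4.09 = 5.09
Population H: 1 + (0.24×4 + 0.76×1) = 2.72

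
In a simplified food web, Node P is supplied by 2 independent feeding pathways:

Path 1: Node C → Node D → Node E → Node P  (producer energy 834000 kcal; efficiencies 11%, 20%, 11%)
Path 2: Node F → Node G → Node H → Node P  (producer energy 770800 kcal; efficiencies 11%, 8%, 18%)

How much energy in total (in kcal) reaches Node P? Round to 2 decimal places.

3239.23 kcal

Path 1: 834000 × 0.11 × 0.2 × 0.11 = 2018.28 kcal
Path 2: 770800 × 0.11 × 0.08 × 0.18 = 1220.9472 kcal
Total at Node P: 2018.28 + 1220.9472 = 3239.2272 kcal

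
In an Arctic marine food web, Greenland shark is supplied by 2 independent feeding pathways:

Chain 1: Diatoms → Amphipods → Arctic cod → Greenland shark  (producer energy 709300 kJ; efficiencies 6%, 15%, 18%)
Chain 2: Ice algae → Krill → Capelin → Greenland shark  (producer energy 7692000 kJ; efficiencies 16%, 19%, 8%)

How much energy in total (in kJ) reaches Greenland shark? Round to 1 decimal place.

19856.0 kJ

Chain 1: 709300 × 0.06 × 0.15 × 0.18 = 1149.066 kJ
Chain 2: 7692000 × 0.16 × 0.19 × 0.08 = 18706.944 kJ
Total at Greenland shark: 1149.066 + 18706.944 = 19856.01 kJ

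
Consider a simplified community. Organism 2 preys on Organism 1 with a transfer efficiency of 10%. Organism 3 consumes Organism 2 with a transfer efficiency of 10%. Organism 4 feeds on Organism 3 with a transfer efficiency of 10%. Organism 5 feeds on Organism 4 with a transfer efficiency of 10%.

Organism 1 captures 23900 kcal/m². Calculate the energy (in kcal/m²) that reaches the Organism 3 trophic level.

239 kcal/m²

Organism 2: 23900 × 0.1 = 2390 kcal/m²
Organism 3: 2390 × 0.1 = 239 kcal/m²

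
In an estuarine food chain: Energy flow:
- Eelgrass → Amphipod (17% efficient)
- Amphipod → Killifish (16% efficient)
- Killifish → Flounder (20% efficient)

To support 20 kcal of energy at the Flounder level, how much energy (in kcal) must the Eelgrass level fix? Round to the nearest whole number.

Cumulative transfer efficiency: 0.17 × 0.16 × 0.2 = 0.00544
Eelgrass energy = 20 / 0.00544 = 3676 kcal

3676 kcal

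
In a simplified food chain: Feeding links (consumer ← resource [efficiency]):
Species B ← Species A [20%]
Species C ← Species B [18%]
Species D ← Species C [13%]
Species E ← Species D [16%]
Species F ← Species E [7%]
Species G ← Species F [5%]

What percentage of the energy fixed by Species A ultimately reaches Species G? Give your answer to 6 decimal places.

0.000262%

Product of link efficiencies: 0.2 × 0.18 × 0.13 × 0.16 × 0.07 × 0.05 = 0.0000026208
As a percentage: 0.0000026208 × 100 = 0.000262%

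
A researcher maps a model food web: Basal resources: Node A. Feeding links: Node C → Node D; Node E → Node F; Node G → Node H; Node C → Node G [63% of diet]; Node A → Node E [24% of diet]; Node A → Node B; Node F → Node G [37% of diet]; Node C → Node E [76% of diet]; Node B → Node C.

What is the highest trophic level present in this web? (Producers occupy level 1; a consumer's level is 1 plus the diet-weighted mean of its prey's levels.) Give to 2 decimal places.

Node B: 1 + 1 = 2
Node C: 1 + 2 = 3
Node D: 1 + 3 = 4
Node E: 1 + (0.76×3 + 0.24×1) = 3.52
Node F: 1 + 3.52 = 4.52
Node G: 1 + (0.37×4.52 + 0.63×3) = 4.5624
Node H: 1 + 4.5624 = 5.5624

5.56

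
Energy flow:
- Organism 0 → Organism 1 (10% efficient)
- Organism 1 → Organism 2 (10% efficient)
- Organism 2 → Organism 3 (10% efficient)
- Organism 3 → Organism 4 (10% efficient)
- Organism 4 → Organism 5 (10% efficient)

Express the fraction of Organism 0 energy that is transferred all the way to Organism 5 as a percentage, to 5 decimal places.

Product of link efficiencies: 0.1 × 0.1 × 0.1 × 0.1 × 0.1 = 0.00001
As a percentage: 0.00001 × 100 = 0.00100%

0.00100%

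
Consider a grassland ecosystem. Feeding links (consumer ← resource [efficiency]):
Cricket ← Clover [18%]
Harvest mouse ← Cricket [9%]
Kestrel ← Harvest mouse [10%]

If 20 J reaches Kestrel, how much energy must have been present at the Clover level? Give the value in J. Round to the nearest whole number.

12346 J

Cumulative transfer efficiency: 0.18 × 0.09 × 0.1 = 0.00162
Clover energy = 20 / 0.00162 = 12346 J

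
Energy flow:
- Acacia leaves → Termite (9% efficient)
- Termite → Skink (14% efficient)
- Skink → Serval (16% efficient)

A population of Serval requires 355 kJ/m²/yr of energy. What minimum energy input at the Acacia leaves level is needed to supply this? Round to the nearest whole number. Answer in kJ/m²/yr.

176091 kJ/m²/yr

Cumulative transfer efficiency: 0.09 × 0.14 × 0.16 = 0.002016
Acacia leaves energy = 355 / 0.002016 = 176091 kJ/m²/yr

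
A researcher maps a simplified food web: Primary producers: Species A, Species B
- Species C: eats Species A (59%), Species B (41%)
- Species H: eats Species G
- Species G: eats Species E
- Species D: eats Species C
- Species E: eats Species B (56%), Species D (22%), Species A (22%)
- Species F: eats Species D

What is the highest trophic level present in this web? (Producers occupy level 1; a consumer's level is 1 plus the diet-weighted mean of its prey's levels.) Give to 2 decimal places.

4.44

Species C: 1 + (0.59×1 + 0.41×1) = 2
Species D: 1 + 2 = 3
Species E: 1 + (0.56×1 + 0.22×3 + 0.22×1) = 2.44
Species F: 1 + 3 = 4
Species G: 1 + 2.44 = 3.44
Species H: 1 + 3.44 = 4.44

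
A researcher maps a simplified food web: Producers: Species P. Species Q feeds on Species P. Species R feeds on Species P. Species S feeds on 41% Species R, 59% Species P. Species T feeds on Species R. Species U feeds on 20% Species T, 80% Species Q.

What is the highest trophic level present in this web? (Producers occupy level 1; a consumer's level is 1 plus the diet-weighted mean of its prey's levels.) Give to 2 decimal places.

Species Q: 1 + 1 = 2
Species R: 1 + 1 = 2
Species S: 1 + (0.41×2 + 0.59×1) = 2.41
Species T: 1 + 2 = 3
Species U: 1 + (0.2×3 + 0.8×2) = 3.2

3.20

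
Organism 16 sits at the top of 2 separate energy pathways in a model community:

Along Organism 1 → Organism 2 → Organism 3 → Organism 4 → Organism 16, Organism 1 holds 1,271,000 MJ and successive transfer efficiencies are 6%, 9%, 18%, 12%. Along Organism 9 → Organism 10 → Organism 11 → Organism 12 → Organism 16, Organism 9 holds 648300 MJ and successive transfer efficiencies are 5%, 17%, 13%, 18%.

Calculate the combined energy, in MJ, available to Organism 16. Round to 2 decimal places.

277.20 MJ

Via Organism 1: 1271000 × 0.06 × 0.09 × 0.18 × 0.12 = 148.24944 MJ
Via Organism 9: 648300 × 0.05 × 0.17 × 0.13 × 0.18 = 128.94687 MJ
Total at Organism 16: 148.24944 + 128.94687 = 277.19631 MJ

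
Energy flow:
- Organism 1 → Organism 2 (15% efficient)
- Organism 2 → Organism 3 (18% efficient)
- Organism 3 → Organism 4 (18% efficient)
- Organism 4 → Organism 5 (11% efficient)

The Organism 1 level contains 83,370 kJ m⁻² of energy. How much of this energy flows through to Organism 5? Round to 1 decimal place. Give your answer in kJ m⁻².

44.6 kJ m⁻²

Organism 2: 83370 × 0.15 = 12505.5 kJ m⁻²
Organism 3: 12505.5 × 0.18 = 2250.99 kJ m⁻²
Organism 4: 2250.99 × 0.18 = 405.1782 kJ m⁻²
Organism 5: 405.1782 × 0.11 = 44.569602 kJ m⁻²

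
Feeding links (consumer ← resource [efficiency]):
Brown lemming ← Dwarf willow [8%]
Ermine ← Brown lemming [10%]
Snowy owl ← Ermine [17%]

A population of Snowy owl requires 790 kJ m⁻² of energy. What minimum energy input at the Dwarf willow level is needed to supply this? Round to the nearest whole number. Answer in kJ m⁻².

580882 kJ m⁻²

Cumulative transfer efficiency: 0.08 × 0.1 × 0.17 = 0.00136
Dwarf willow energy = 790 / 0.00136 = 580882 kJ m⁻²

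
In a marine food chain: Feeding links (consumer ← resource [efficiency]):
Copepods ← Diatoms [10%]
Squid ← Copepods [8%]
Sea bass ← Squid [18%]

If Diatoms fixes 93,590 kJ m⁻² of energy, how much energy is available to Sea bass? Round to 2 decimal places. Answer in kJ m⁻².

134.77 kJ m⁻²

Copepods: 93590 × 0.1 = 9359 kJ m⁻²
Squid: 9359 × 0.08 = 748.72 kJ m⁻²
Sea bass: 748.72 × 0.18 = 134.7696 kJ m⁻²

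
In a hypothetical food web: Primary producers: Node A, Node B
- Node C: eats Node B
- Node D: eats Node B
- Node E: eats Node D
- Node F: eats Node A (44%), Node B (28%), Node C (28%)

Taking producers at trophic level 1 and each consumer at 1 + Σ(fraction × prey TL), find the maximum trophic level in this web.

3

Node C: 1 + 1 = 2
Node D: 1 + 1 = 2
Node E: 1 + 2 = 3
Node F: 1 + (0.44×1 + 0.28×1 + 0.28×2) = 2.28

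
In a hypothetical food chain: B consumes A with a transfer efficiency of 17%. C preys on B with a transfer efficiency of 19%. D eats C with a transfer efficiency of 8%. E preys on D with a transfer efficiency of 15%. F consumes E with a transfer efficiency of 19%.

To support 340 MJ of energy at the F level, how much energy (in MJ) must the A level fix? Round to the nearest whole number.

Cumulative transfer efficiency: 0.17 × 0.19 × 0.08 × 0.15 × 0.19 = 0.000073644
A energy = 340 / 0.000073644 = 4616805 MJ

4616805 MJ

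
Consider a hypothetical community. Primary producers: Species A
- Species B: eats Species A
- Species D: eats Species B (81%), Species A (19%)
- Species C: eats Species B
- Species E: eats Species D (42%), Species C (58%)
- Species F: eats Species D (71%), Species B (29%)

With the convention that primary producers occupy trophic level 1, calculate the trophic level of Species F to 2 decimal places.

Species B: 1 + 1 = 2
Species C: 1 + 2 = 3
Species D: 1 + (0.81×2 + 0.19×1) = 2.81
Species E: 1 + (0.42×2.81 + 0.58×3) = 3.9202
Species F: 1 + (0.71×2.81 + 0.29×2) = 3.5751

3.58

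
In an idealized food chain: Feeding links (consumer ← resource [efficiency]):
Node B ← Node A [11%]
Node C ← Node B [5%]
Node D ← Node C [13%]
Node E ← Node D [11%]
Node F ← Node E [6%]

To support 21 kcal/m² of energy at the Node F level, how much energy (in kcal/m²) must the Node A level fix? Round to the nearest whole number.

Cumulative transfer efficiency: 0.11 × 0.05 × 0.13 × 0.11 × 0.06 = 0.000004719
Node A energy = 21 / 0.000004719 = 4450095 kcal/m²

4450095 kcal/m²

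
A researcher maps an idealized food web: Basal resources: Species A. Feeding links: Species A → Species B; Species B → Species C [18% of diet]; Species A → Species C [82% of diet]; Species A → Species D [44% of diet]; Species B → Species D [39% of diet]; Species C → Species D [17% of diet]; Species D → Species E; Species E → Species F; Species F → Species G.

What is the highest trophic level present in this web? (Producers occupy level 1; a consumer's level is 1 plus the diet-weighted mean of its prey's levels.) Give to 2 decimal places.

5.59

Species B: 1 + 1 = 2
Species C: 1 + (0.18×2 + 0.82×1) = 2.18
Species D: 1 + (0.44×1 + 0.39×2 + 0.17×2.18) = 2.5906
Species E: 1 + 2.5906 = 3.5906
Species F: 1 + 3.5906 = 4.5906
Species G: 1 + 4.5906 = 5.5906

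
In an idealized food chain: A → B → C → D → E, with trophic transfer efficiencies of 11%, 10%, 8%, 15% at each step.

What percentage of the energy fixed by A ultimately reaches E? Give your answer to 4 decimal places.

Product of link efficiencies: 0.11 × 0.1 × 0.08 × 0.15 = 0.000132
As a percentage: 0.000132 × 100 = 0.0132%

0.0132%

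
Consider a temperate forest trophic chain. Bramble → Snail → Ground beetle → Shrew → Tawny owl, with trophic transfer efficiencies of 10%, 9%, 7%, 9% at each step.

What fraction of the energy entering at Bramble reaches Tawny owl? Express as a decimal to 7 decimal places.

Product of link efficiencies: 0.1 × 0.09 × 0.07 × 0.09 = 0.0000567

0.0000567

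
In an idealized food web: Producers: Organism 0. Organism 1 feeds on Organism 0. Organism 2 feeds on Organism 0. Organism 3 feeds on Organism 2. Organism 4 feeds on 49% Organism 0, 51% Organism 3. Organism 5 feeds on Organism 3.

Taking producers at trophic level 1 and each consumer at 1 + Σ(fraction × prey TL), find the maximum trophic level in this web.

Organism 1: 1 + 1 = 2
Organism 2: 1 + 1 = 2
Organism 3: 1 + 2 = 3
Organism 4: 1 + (0.49×1 + 0.51×3) = 3.02
Organism 5: 1 + 3 = 4

4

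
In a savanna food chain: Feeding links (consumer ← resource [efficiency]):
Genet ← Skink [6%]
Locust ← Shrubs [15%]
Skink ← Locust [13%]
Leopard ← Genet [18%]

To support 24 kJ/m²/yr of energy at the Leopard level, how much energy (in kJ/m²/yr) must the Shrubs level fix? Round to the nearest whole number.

Cumulative transfer efficiency: 0.15 × 0.13 × 0.06 × 0.18 = 0.0002106
Shrubs energy = 24 / 0.0002106 = 113960 kJ/m²/yr

113960 kJ/m²/yr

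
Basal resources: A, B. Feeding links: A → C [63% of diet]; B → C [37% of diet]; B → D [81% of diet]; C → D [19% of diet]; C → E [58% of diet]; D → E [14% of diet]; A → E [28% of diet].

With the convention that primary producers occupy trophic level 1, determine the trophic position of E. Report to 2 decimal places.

2.75

C: 1 + (0.63×1 + 0.37×1) = 2
D: 1 + (0.81×1 + 0.19×2) = 2.19
E: 1 + (0.58×2 + 0.14×2.19 + 0.28×1) = 2.7466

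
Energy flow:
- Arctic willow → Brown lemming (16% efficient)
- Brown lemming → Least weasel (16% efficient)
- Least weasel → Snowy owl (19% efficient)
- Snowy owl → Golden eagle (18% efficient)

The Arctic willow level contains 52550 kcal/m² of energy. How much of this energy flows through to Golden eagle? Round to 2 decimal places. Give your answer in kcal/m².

46.01 kcal/m²

Brown lemming: 52550 × 0.16 = 8408 kcal/m²
Least weasel: 8408 × 0.16 = 1345.28 kcal/m²
Snowy owl: 1345.28 × 0.19 = 255.6032 kcal/m²
Golden eagle: 255.6032 × 0.18 = 46.008576 kcal/m²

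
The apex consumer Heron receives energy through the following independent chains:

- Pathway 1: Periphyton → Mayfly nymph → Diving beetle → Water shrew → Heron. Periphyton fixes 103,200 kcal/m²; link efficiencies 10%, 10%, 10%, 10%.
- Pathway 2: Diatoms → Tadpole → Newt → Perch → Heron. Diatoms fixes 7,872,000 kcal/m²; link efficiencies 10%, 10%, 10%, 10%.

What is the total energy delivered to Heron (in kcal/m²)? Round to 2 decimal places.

Pathway 1: 103200 × 0.1 × 0.1 × 0.1 × 0.1 = 10.32 kcal/m²
Pathway 2: 7872000 × 0.1 × 0.1 × 0.1 × 0.1 = 787.2 kcal/m²
Total at Heron: 10.32 + 787.2 = 797.52 kcal/m²

797.52 kcal/m²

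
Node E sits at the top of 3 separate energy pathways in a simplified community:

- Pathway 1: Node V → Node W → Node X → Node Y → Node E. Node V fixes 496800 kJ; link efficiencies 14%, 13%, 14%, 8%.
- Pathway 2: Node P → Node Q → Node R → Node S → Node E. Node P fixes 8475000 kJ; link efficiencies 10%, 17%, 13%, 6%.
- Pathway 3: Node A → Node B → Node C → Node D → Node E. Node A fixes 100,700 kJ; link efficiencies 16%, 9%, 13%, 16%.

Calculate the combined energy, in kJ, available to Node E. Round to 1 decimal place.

Pathway 1: 496800 × 0.14 × 0.13 × 0.14 × 0.08 = 101.267712 kJ
Pathway 2: 8475000 × 0.1 × 0.17 × 0.13 × 0.06 = 1123.785 kJ
Pathway 3: 100700 × 0.16 × 0.09 × 0.13 × 0.16 = 30.161664 kJ
Total at Node E: 101.267712 + 1123.785 + 30.161664 = 1255.214376 kJ

1255.2 kJ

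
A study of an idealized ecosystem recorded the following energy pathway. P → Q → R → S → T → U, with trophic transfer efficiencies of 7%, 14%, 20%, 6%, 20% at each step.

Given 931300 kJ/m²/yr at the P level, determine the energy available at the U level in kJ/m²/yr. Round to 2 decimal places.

Q: 931300 × 0.07 = 65191 kJ/m²/yr
R: 65191 × 0.14 = 9126.74 kJ/m²/yr
S: 9126.74 × 0.2 = 1825.348 kJ/m²/yr
T: 1825.348 × 0.06 = 109.52088 kJ/m²/yr
U: 109.52088 × 0.2 = 21.904176 kJ/m²/yr

21.90 kJ/m²/yr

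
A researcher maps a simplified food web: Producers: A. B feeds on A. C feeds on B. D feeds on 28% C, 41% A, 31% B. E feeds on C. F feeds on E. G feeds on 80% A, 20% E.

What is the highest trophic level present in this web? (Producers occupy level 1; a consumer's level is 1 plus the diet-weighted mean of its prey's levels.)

B: 1 + 1 = 2
C: 1 + 2 = 3
D: 1 + (0.28×3 + 0.41×1 + 0.31×2) = 2.87
E: 1 + 3 = 4
F: 1 + 4 = 5
G: 1 + (0.8×1 + 0.2×4) = 2.6

5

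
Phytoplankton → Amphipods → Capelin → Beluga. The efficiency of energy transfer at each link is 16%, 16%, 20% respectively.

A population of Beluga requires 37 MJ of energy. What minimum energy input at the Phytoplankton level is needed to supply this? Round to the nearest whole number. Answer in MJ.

Cumulative transfer efficiency: 0.16 × 0.16 × 0.2 = 0.00512
Phytoplankton energy = 37 / 0.00512 = 7227 MJ

7227 MJ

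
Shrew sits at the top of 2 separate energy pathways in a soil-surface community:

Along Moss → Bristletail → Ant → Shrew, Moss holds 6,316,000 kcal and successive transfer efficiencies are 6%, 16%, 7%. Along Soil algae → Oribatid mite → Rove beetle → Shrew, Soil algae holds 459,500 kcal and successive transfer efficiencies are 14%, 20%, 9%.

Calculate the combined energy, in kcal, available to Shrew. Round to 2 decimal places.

Via Moss: 6316000 × 0.06 × 0.16 × 0.07 = 4244.352 kcal
Via Soil algae: 459500 × 0.14 × 0.2 × 0.09 = 1157.94 kcal
Total at Shrew: 4244.352 + 1157.94 = 5402.292 kcal

5402.29 kcal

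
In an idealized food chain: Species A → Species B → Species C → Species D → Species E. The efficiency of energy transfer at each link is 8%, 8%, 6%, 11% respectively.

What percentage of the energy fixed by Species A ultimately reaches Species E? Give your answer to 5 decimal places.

0.00422%

Product of link efficiencies: 0.08 × 0.08 × 0.06 × 0.11 = 0.00004224
As a percentage: 0.00004224 × 100 = 0.00422%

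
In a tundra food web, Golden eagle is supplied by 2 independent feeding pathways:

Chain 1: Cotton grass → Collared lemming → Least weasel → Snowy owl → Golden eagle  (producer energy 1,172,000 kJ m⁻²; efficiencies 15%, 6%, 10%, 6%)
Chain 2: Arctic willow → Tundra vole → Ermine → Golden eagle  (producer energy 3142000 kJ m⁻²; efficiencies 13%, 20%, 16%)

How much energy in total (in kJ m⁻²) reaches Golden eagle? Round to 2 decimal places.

13134.01 kJ m⁻²

Chain 1: 1172000 × 0.15 × 0.06 × 0.1 × 0.06 = 63.288 kJ m⁻²
Chain 2: 3142000 × 0.13 × 0.2 × 0.16 = 13070.72 kJ m⁻²
Total at Golden eagle: 63.288 + 13070.72 = 13134.008 kJ m⁻²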